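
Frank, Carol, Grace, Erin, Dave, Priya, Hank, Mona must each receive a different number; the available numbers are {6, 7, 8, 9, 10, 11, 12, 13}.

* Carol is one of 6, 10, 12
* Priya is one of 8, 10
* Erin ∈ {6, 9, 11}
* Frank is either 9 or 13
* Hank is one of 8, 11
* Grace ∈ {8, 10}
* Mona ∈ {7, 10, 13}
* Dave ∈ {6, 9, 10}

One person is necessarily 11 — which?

The 8 variables together cover exactly {6, 7, 8, 9, 10, 11, 12, 13} — 8 values for 8 variables — and 7 appears only in Mona's list, so Mona = 7.
The 7 still-open variables draw from only 7 values {6, 8, 9, 10, 11, 12, 13}, so each is used; only Carol can be 12, hence Carol = 12.
The 6 still-open variables together cover exactly {6, 8, 9, 10, 11, 13} — 6 values for 6 variables — and 13 appears only in Frank's list, so Frank = 13.
The 2 variables Grace and Priya are confined to {8, 10}, which locks those values in; drop them from Dave, Hank.
So 11 goes to Hank.

Hank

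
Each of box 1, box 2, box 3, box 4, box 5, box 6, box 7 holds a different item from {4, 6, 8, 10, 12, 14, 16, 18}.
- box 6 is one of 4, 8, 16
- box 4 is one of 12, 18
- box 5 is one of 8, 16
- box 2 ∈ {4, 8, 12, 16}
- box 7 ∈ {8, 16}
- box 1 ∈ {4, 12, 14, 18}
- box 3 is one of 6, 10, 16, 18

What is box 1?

box 5 and box 7 share exactly the 2 values {8, 16}; by pigeonhole those values go to them, so strike 8, 16 from box 2, box 3, box 6.
box 6's domain is down to {4}, so box 6 = 4. Eliminate 4 elsewhere: box 1, box 2.
box 2 must be 12 (only option left). Strike 12 from box 1, box 4.
box 4's domain is down to {18}, so box 4 = 18. Eliminate 18 elsewhere: box 1, box 3.
So box 1 = 14.

14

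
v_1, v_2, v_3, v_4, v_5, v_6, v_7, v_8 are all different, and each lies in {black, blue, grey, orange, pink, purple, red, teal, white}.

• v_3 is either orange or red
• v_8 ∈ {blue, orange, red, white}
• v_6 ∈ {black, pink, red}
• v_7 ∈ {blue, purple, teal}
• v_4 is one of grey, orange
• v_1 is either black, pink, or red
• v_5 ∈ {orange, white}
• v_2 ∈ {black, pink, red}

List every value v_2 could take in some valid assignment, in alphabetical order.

The 3 variables v_1, v_2, v_6 are confined to {black, pink, red}, which locks those values in; drop them from v_3, v_8.
v_3 has just one choice, so v_3 = orange. Remove orange from v_4, v_5, v_8.
v_4 has just one choice, so v_4 = grey.
v_5 has just one choice, so v_5 = white. Remove white from v_8.
v_8's domain is down to {blue}, so v_8 = blue. Strike blue from v_7.
No further eliminations apply; v_2 can still be any of black, pink, red.

black, pink, red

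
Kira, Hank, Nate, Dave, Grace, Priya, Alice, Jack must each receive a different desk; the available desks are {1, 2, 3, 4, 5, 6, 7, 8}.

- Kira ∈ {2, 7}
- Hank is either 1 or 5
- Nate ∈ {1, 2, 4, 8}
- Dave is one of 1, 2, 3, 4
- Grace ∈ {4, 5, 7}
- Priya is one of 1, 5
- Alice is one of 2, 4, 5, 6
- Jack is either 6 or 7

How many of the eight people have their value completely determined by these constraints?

2

The 8 variables together cover exactly {1, 2, 3, 4, 5, 6, 7, 8} — 8 values for 8 variables — and 3 appears only in Dave's list, so Dave = 3.
The 7 still-open variables together cover exactly {1, 2, 4, 5, 6, 7, 8} — 7 values for 7 variables — and 8 appears only in Nate's list, so Nate = 8.
Hank and Priya share exactly the 2 values {1, 5}; by pigeonhole those values go to them, so strike 1, 5 from Grace, Alice.
Determined: Nate=8, Dave=3. The other people each still have more than one consistent value. That makes 2.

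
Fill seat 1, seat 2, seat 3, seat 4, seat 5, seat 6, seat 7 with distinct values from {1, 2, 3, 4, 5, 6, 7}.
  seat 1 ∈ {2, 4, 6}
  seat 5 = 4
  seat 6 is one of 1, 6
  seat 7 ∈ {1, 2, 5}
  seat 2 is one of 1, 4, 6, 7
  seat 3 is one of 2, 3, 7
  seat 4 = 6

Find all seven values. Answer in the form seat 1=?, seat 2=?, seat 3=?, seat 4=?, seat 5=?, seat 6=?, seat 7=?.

seat 1=2, seat 2=7, seat 3=3, seat 4=6, seat 5=4, seat 6=1, seat 7=5

seat 4 has just one choice, so seat 4 = 6. Remove 6 from seat 1, seat 2, seat 6.
seat 5 has just one choice, so seat 5 = 4. So seat 1, seat 2 can't be 4.
seat 6's domain is down to {1}, so seat 6 = 1. So seat 2, seat 7 can't be 1.
seat 1 must be 2 (only option left). Remove 2 from seat 3, seat 7.
seat 2's domain is down to {7}, so seat 2 = 7. Strike 7 from seat 3.
That leaves seat 3 = 3.
seat 7 must be 5 (only option left).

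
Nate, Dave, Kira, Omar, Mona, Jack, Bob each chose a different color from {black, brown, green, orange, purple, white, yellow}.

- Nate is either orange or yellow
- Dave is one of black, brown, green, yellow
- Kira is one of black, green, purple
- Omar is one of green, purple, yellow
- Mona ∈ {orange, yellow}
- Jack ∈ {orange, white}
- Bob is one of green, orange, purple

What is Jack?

white

The 7 variables together cover exactly {black, brown, green, orange, purple, white, yellow} — 7 values for 7 variables — and brown appears only in Dave's list, so Dave = brown.
The 6 still-open variables draw from only 6 values {black, green, orange, purple, white, yellow}, so each is used; only Kira can be black, hence Kira = black.
The 5 still-open variables together cover exactly {green, orange, purple, white, yellow} — 5 values for 5 variables — and white appears only in Jack's list, so Jack = white.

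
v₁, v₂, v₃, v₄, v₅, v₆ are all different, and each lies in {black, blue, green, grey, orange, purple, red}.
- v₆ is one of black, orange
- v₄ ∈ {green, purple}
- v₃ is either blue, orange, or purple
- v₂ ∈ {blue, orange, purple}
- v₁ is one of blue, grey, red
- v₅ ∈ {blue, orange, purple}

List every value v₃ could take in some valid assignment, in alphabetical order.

The 3 variables v₂, v₃, v₅ are confined to {blue, orange, purple}, which locks those values in; drop them from v₁, v₄, v₆.
v₄ must be green (only option left).
That leaves v₆ = black.
No further eliminations apply; v₃ can still be any of blue, orange, purple.

blue, orange, purple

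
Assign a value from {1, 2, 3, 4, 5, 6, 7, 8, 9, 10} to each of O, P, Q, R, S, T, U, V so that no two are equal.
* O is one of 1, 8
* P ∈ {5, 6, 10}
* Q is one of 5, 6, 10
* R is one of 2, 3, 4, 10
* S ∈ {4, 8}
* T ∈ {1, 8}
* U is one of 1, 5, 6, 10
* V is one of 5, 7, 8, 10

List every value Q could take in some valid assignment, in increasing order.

5, 6, 10

O and T share exactly the 2 values {1, 8}; by pigeonhole those values go to them, so strike 1, 8 from S, U, V.
That leaves S = 4. Strike 4 from R.
P, Q, U share exactly the 3 values {5, 6, 10}; by pigeonhole those values go to them, so strike 5, 6, 10 from R, V.
That leaves V = 7.
No further eliminations apply; Q can still be any of 5, 6, 10.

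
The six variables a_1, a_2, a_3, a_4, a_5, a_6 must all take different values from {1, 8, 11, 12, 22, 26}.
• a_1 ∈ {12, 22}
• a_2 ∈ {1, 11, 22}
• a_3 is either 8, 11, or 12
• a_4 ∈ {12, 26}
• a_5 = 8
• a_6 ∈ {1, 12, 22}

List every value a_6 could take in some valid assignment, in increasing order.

a_5's domain is down to {8}, so a_5 = 8. So a_3 can't be 8.
The 5 still-open variables together cover exactly {1, 11, 12, 22, 26} — 5 values for 5 variables — and 26 appears only in a_4's list, so a_4 = 26.
No further eliminations apply; a_6 can still be any of 1, 12, 22.

1, 12, 22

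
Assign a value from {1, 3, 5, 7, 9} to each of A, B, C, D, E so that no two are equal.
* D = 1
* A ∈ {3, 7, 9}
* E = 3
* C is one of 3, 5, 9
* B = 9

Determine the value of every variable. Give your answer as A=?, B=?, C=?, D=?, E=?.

A=7, B=9, C=5, D=1, E=3

B's domain is down to {9}, so B = 9. So A, C can't be 9.
D must be 1 (only option left).
E's domain is down to {3}, so E = 3. Remove 3 from A, C.
A must be 7 (only option left).
C must be 5 (only option left).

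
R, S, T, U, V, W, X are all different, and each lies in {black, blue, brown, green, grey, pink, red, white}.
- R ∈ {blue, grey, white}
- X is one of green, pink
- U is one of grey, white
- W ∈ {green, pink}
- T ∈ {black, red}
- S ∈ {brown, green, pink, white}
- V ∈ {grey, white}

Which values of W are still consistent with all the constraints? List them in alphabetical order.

green, pink

U and V share exactly the 2 values {grey, white}; by pigeonhole those values go to them, so strike grey, white from R, S.
R must be blue (only option left).
W and X share exactly the 2 values {green, pink}; by pigeonhole those values go to them, so strike green, pink from S.
S's domain is down to {brown}, so S = brown.
No further eliminations apply; W can still be any of green, pink.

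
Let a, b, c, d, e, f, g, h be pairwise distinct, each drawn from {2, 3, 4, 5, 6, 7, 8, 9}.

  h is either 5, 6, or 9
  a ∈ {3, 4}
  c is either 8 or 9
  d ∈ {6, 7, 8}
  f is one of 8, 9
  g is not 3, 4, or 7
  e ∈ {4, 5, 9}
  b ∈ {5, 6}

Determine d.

7

The 8 variables together cover exactly {2, 3, 4, 5, 6, 7, 8, 9} — 8 values for 8 variables — and 2 appears only in g's list, so g = 2.
The 7 still-open variables draw from only 7 values {3, 4, 5, 6, 7, 8, 9}, so each is used; only a can be 3, hence a = 3.
The 6 still-open variables draw from only 6 values {4, 5, 6, 7, 8, 9}, so each is used; only e can be 4, hence e = 4.
Among the 5 still-open variables, 7 fits only d (and all 5 values in {5, 6, 7, 8, 9} must be used), so d = 7.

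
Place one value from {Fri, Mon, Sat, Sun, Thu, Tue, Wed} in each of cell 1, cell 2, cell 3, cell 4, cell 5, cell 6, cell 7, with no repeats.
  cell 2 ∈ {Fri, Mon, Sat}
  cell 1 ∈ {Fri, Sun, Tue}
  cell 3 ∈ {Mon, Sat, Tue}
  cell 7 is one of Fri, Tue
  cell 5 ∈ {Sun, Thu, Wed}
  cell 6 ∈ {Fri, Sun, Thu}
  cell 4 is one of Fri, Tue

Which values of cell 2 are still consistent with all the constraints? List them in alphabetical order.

Mon, Sat

The 7 variables draw from only 7 values {Fri, Mon, Sat, Sun, Thu, Tue, Wed}, so each is used; only cell 5 can be Wed, hence cell 5 = Wed.
The 6 still-open variables together cover exactly {Fri, Mon, Sat, Sun, Thu, Tue} — 6 values for 6 variables — and Thu appears only in cell 6's list, so cell 6 = Thu.
Among the 5 still-open variables, Sun fits only cell 1 (and all 5 values in {Fri, Mon, Sat, Sun, Tue} must be used), so cell 1 = Sun.
cell 4 and cell 7 share exactly the 2 values {Fri, Tue}; by pigeonhole those values go to them, so strike Fri, Tue from cell 2, cell 3.
No further eliminations apply; cell 2 can still be any of Mon, Sat.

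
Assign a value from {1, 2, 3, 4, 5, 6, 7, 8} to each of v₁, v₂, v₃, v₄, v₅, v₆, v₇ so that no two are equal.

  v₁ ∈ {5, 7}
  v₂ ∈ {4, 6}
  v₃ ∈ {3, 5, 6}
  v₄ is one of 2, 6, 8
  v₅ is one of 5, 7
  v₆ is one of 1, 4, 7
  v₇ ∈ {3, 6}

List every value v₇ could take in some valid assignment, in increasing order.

3, 6

v₁ and v₅ between them cover only {5, 7} — a naked pair. Remove those values from v₃, v₆.
The 2 variables v₃ and v₇ are confined to {3, 6}, which locks those values in; drop them from v₂, v₄.
That leaves v₂ = 4. Eliminate 4 elsewhere: v₆.
That leaves v₆ = 1.
No further eliminations apply; v₇ can still be any of 3, 6.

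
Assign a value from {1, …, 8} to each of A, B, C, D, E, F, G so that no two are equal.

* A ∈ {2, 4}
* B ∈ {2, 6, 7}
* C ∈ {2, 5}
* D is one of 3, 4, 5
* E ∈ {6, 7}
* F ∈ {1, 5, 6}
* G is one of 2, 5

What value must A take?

4

Among the 7 variables, 1 fits only F (and all 7 values in {1, 2, 3, 4, 5, 6, 7} must be used), so F = 1.
The 6 still-open variables together cover exactly {2, 3, 4, 5, 6, 7} — 6 values for 6 variables — and 3 appears only in D's list, so D = 3.
The 5 still-open variables together cover exactly {2, 4, 5, 6, 7} — 5 values for 5 variables — and 4 appears only in A's list, so A = 4.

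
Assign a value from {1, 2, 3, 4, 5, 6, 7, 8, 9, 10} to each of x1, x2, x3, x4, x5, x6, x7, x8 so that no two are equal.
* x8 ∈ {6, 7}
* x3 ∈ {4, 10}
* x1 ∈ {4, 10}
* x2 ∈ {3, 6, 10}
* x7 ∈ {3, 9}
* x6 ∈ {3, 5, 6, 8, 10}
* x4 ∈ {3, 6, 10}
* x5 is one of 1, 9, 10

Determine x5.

1

x1 and x3 between them cover only {4, 10} — a naked pair. Remove those values from x2, x4, x5, x6.
The 2 variables x2 and x4 are confined to {3, 6}, which locks those values in; drop them from x6, x7, x8.
x7's domain is down to {9}, so x7 = 9. Remove 9 from x5.
So x5 = 1.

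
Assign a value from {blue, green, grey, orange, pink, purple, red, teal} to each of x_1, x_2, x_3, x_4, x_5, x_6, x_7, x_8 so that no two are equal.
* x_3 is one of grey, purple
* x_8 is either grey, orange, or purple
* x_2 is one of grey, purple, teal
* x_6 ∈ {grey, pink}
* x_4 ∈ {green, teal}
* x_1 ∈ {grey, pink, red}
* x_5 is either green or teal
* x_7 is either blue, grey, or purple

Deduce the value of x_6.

pink

The 8 variables together cover exactly {blue, green, grey, orange, pink, purple, red, teal} — 8 values for 8 variables — and blue appears only in x_7's list, so x_7 = blue.
Among the 7 still-open variables, orange fits only x_8 (and all 7 values in {green, grey, orange, pink, purple, red, teal} must be used), so x_8 = orange.
Among the 6 still-open variables, red fits only x_1 (and all 6 values in {green, grey, pink, purple, red, teal} must be used), so x_1 = red.
The 5 still-open variables draw from only 5 values {green, grey, pink, purple, teal}, so each is used; only x_6 can be pink, hence x_6 = pink.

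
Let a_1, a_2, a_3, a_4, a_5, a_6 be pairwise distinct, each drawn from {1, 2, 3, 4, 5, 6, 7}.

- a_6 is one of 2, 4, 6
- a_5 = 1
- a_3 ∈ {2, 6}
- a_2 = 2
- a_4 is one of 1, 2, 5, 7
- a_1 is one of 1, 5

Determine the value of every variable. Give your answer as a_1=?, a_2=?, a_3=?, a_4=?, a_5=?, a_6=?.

a_2's domain is down to {2}, so a_2 = 2. So a_3, a_4, a_6 can't be 2.
a_3 has just one choice, so a_3 = 6. Remove 6 from a_6.
a_5's domain is down to {1}, so a_5 = 1. Remove 1 from a_1, a_4.
That leaves a_6 = 4.
That leaves a_1 = 5. Remove 5 from a_4.
That leaves a_4 = 7.

a_1=5, a_2=2, a_3=6, a_4=7, a_5=1, a_6=4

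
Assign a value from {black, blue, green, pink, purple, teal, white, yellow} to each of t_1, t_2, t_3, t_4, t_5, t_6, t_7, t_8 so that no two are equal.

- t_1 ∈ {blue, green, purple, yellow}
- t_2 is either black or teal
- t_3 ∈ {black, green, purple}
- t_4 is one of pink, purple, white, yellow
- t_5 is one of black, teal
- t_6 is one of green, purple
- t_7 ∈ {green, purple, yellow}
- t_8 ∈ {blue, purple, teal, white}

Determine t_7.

yellow

The 8 variables together cover exactly {black, blue, green, pink, purple, teal, white, yellow} — 8 values for 8 variables — and pink appears only in t_4's list, so t_4 = pink.
Among the 7 still-open variables, white fits only t_8 (and all 7 values in {black, blue, green, purple, teal, white, yellow} must be used), so t_8 = white.
The 6 still-open variables together cover exactly {black, blue, green, purple, teal, yellow} — 6 values for 6 variables — and blue appears only in t_1's list, so t_1 = blue.
The 5 still-open variables draw from only 5 values {black, green, purple, teal, yellow}, so each is used; only t_7 can be yellow, hence t_7 = yellow.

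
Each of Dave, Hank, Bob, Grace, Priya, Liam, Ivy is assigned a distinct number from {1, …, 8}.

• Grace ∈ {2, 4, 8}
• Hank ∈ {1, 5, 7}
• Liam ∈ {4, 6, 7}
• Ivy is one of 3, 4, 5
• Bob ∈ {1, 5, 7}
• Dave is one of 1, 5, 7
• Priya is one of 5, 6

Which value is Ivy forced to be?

3

Dave, Hank, Bob between them cover only {1, 5, 7} — a naked triple. Remove those values from Priya, Liam, Ivy.
Priya must be 6 (only option left). Eliminate 6 elsewhere: Liam.
Liam must be 4 (only option left). So Grace, Ivy can't be 4.
So Ivy = 3.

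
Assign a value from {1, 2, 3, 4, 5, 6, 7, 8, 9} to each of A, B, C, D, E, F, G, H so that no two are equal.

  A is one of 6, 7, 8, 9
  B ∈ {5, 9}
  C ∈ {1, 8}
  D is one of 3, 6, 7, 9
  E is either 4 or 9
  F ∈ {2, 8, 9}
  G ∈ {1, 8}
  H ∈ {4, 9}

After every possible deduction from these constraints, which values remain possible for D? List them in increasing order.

3, 6, 7

C and G share exactly the 2 values {1, 8}; by pigeonhole those values go to them, so strike 1, 8 from A, F.
E and H between them cover only {4, 9} — a naked pair. Remove those values from A, B, D, F.
That leaves B = 5.
F's domain is down to {2}, so F = 2.
No further eliminations apply; D can still be any of 3, 6, 7.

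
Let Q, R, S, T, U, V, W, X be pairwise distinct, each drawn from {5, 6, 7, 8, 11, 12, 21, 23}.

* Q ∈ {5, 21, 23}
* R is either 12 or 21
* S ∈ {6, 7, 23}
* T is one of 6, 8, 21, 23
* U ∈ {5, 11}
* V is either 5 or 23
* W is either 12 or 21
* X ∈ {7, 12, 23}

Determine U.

11

Among the 8 variables, 8 fits only T (and all 8 values in {5, 6, 7, 8, 11, 12, 21, 23} must be used), so T = 8.
Among the 7 still-open variables, 6 fits only S (and all 7 values in {5, 6, 7, 11, 12, 21, 23} must be used), so S = 6.
The 6 still-open variables together cover exactly {5, 7, 11, 12, 21, 23} — 6 values for 6 variables — and 7 appears only in X's list, so X = 7.
The 5 still-open variables draw from only 5 values {5, 11, 12, 21, 23}, so each is used; only U can be 11, hence U = 11.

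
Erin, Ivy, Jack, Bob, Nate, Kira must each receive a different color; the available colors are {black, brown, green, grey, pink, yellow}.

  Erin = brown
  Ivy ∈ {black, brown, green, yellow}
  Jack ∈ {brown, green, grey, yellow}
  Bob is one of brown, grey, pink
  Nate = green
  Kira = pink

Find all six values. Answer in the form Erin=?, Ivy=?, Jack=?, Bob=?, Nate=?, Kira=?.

Erin=brown, Ivy=black, Jack=yellow, Bob=grey, Nate=green, Kira=pink

Erin has just one choice, so Erin = brown. Eliminate brown elsewhere: Ivy, Jack, Bob.
That leaves Nate = green. Strike green from Ivy, Jack.
Kira has just one choice, so Kira = pink. Strike pink from Bob.
Bob has just one choice, so Bob = grey. Strike grey from Jack.
Jack must be yellow (only option left). Strike yellow from Ivy.
Ivy's domain is down to {black}, so Ivy = black.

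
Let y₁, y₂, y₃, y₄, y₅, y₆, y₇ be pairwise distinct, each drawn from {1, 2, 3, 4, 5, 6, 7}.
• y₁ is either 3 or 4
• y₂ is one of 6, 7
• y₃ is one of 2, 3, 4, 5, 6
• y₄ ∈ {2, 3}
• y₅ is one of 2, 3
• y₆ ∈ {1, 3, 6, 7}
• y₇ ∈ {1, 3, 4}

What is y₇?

Among the 7 variables, 5 fits only y₃ (and all 7 values in {1, 2, 3, 4, 5, 6, 7} must be used), so y₃ = 5.
y₄ and y₅ between them cover only {2, 3} — a naked pair. Remove those values from y₁, y₆, y₇.
That leaves y₁ = 4. So y₇ can't be 4.
So y₇ = 1.

1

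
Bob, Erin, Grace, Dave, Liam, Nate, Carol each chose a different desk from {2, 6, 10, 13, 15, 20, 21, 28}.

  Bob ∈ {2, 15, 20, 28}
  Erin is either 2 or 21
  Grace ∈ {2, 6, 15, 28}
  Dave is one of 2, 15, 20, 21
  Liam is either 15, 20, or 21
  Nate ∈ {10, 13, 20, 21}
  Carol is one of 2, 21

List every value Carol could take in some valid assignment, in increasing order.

2, 21

Erin and Carol share exactly the 2 values {2, 21}; by pigeonhole those values go to them, so strike 2, 21 from Bob, Grace, Dave, Liam, Nate.
Dave and Liam share exactly the 2 values {15, 20}; by pigeonhole those values go to them, so strike 15, 20 from Bob, Grace, Nate.
Bob's domain is down to {28}, so Bob = 28. Eliminate 28 elsewhere: Grace.
Grace has just one choice, so Grace = 6.
No further eliminations apply; Carol can still be any of 2, 21.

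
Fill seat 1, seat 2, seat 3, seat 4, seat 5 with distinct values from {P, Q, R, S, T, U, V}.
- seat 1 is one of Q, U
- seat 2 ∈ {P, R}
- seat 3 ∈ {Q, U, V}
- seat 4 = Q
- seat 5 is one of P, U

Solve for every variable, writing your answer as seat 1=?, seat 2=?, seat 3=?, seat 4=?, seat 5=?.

seat 1=U, seat 2=R, seat 3=V, seat 4=Q, seat 5=P

seat 4 has just one choice, so seat 4 = Q. Remove Q from seat 1, seat 3.
seat 1 has just one choice, so seat 1 = U. Eliminate U elsewhere: seat 3, seat 5.
seat 3's domain is down to {V}, so seat 3 = V.
seat 5 must be P (only option left). Eliminate P elsewhere: seat 2.
seat 2's domain is down to {R}, so seat 2 = R.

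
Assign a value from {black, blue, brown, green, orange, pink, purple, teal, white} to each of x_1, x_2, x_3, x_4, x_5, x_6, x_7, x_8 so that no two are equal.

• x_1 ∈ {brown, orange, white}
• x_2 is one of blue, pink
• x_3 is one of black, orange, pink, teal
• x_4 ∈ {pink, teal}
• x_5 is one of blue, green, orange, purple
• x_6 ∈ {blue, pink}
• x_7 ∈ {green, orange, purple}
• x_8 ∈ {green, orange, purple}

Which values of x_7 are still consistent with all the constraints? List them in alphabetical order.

green, orange, purple

x_2 and x_6 share exactly the 2 values {blue, pink}; by pigeonhole those values go to them, so strike blue, pink from x_3, x_4, x_5.
x_4 has just one choice, so x_4 = teal. Strike teal from x_3.
x_5, x_7, x_8 share exactly the 3 values {green, orange, purple}; by pigeonhole those values go to them, so strike green, orange, purple from x_1, x_3.
That leaves x_3 = black.
No further eliminations apply; x_7 can still be any of green, orange, purple.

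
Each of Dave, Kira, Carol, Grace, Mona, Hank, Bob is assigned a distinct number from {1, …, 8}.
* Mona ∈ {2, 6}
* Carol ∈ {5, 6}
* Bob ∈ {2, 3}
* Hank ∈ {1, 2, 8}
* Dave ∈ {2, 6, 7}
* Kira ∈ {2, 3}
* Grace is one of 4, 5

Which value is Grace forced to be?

The 2 variables Kira and Bob are confined to {2, 3}, which locks those values in; drop them from Dave, Mona, Hank.
Mona has just one choice, so Mona = 6. So Dave, Carol can't be 6.
Dave has just one choice, so Dave = 7.
That leaves Carol = 5. So Grace can't be 5.
So Grace = 4.

4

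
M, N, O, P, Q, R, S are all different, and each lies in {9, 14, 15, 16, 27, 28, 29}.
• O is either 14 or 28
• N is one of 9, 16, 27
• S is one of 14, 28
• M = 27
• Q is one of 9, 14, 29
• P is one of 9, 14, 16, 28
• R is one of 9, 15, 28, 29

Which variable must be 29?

Q

M has just one choice, so M = 27. Eliminate 27 elsewhere: N.
The 6 still-open variables draw from only 6 values {9, 14, 15, 16, 28, 29}, so each is used; only R can be 15, hence R = 15.
The 5 still-open variables draw from only 5 values {9, 14, 16, 28, 29}, so each is used; only Q can be 29, hence Q = 29.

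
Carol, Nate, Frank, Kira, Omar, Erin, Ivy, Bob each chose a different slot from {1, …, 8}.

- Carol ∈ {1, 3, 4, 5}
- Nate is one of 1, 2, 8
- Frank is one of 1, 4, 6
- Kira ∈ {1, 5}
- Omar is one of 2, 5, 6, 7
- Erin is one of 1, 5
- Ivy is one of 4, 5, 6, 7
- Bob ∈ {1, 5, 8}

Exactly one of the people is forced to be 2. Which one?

The 8 variables together cover exactly {1, 2, 3, 4, 5, 6, 7, 8} — 8 values for 8 variables — and 3 appears only in Carol's list, so Carol = 3.
Kira and Erin between them cover only {1, 5} — a naked pair. Remove those values from Nate, Frank, Omar, Ivy, Bob.
Bob must be 8 (only option left). So Nate can't be 8.
So 2 goes to Nate.

Nate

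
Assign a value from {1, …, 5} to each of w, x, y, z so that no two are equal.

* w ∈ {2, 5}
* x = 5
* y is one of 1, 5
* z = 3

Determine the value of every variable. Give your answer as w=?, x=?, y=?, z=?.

w=2, x=5, y=1, z=3

x must be 5 (only option left). Remove 5 from w, y.
y has just one choice, so y = 1.
z's domain is down to {3}, so z = 3.
w's domain is down to {2}, so w = 2.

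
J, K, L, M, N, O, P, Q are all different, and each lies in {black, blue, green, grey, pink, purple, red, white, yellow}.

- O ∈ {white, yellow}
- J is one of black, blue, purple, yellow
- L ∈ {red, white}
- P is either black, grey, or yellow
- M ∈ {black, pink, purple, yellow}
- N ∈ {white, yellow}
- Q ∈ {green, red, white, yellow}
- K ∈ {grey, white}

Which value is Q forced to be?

N and O between them cover only {white, yellow} — a naked pair. Remove those values from J, K, L, M, P, Q.
K's domain is down to {grey}, so K = grey. Remove grey from P.
That leaves L = red. Remove red from Q.
So Q = green.

green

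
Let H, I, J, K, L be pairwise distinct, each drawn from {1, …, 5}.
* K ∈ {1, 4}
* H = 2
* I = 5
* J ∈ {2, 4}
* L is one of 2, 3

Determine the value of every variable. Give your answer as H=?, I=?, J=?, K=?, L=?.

H must be 2 (only option left). So J, L can't be 2.
I must be 5 (only option left).
J's domain is down to {4}, so J = 4. Remove 4 from K.
K's domain is down to {1}, so K = 1.
L must be 3 (only option left).

H=2, I=5, J=4, K=1, L=3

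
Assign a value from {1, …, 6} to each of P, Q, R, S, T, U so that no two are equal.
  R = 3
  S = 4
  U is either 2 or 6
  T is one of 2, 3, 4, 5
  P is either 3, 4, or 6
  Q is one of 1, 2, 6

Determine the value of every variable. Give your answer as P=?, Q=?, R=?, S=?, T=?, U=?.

P=6, Q=1, R=3, S=4, T=5, U=2

R must be 3 (only option left). Remove 3 from P, T.
S has just one choice, so S = 4. Remove 4 from P, T.
P has just one choice, so P = 6. Remove 6 from Q, U.
U must be 2 (only option left). Eliminate 2 elsewhere: Q, T.
Q must be 1 (only option left).
T has just one choice, so T = 5.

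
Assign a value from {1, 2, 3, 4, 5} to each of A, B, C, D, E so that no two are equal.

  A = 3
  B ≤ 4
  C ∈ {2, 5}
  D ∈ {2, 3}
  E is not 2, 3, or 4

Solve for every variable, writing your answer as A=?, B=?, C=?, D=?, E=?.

A has just one choice, so A = 3. Remove 3 from B, D.
D has just one choice, so D = 2. Eliminate 2 elsewhere: B, C.
C's domain is down to {5}, so C = 5. So E can't be 5.
E must be 1 (only option left). Eliminate 1 elsewhere: B.
That leaves B = 4.

A=3, B=4, C=5, D=2, E=1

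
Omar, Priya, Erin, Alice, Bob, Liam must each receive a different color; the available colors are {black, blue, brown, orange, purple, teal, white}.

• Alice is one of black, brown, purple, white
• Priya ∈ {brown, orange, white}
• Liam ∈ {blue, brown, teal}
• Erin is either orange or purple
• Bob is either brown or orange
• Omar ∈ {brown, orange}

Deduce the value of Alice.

black

Omar and Bob share exactly the 2 values {brown, orange}; by pigeonhole those values go to them, so strike brown, orange from Priya, Erin, Alice, Liam.
Priya must be white (only option left). Remove white from Alice.
Erin has just one choice, so Erin = purple. So Alice can't be purple.
So Alice = black.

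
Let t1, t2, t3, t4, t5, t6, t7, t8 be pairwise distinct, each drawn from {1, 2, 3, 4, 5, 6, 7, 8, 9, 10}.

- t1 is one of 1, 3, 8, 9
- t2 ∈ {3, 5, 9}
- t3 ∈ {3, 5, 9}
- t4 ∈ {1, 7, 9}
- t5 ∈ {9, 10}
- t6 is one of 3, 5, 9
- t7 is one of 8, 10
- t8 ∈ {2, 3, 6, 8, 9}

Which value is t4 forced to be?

7

t2, t3, t6 share exactly the 3 values {3, 5, 9}; by pigeonhole those values go to them, so strike 3, 5, 9 from t1, t4, t5, t8.
That leaves t5 = 10. Eliminate 10 elsewhere: t7.
t7 has just one choice, so t7 = 8. Remove 8 from t1, t8.
t1 has just one choice, so t1 = 1. Eliminate 1 elsewhere: t4.
So t4 = 7.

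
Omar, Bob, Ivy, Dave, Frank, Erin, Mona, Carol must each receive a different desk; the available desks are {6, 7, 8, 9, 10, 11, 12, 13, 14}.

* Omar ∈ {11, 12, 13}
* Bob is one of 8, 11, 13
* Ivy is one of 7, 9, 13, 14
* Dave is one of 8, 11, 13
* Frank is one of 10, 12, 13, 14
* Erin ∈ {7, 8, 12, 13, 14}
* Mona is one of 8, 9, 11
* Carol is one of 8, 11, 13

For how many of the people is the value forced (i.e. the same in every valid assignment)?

Among the 8 variables, 10 fits only Frank (and all 8 values in {7, 8, 9, 10, 11, 12, 13, 14} must be used), so Frank = 10.
Bob, Dave, Carol share exactly the 3 values {8, 11, 13}; by pigeonhole those values go to them, so strike 8, 11, 13 from Omar, Ivy, Erin, Mona.
Omar has just one choice, so Omar = 12. Remove 12 from Erin.
Mona has just one choice, so Mona = 9. Remove 9 from Ivy.
Determined: Omar=12, Frank=10, Mona=9. The other people each still have more than one consistent value. That makes 3.

3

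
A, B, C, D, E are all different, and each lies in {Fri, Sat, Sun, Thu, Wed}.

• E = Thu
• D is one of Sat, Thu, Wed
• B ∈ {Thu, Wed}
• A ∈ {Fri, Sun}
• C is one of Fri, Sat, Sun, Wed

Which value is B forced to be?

Wed

E has just one choice, so E = Thu. Eliminate Thu elsewhere: B, D.
So B = Wed.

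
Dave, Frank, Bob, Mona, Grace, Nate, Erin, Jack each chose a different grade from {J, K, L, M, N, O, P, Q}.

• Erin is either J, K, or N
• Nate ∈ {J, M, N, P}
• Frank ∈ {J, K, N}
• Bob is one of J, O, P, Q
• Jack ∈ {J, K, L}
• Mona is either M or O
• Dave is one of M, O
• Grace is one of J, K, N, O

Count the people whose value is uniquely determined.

3

The 8 variables together cover exactly {J, K, L, M, N, O, P, Q} — 8 values for 8 variables — and L appears only in Jack's list, so Jack = L.
The 7 still-open variables draw from only 7 values {J, K, M, N, O, P, Q}, so each is used; only Bob can be Q, hence Bob = Q.
Among the 6 still-open variables, P fits only Nate (and all 6 values in {J, K, M, N, O, P} must be used), so Nate = P.
Dave and Mona between them cover only {M, O} — a naked pair. Remove those values from Grace.
Determined: Bob=Q, Nate=P, Jack=L. The other people each still have more than one consistent value. That makes 3.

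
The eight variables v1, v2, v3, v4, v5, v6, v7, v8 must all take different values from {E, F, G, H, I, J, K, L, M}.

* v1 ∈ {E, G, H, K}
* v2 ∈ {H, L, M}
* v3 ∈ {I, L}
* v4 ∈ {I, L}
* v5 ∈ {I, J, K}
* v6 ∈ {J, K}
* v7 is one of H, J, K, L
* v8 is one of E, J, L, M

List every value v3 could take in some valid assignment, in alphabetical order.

The 8 variables draw from only 8 values {E, G, H, I, J, K, L, M}, so each is used; only v1 can be G, hence v1 = G.
The 7 still-open variables together cover exactly {E, H, I, J, K, L, M} — 7 values for 7 variables — and E appears only in v8's list, so v8 = E.
The 6 still-open variables together cover exactly {H, I, J, K, L, M} — 6 values for 6 variables — and M appears only in v2's list, so v2 = M.
The 5 still-open variables together cover exactly {H, I, J, K, L} — 5 values for 5 variables — and H appears only in v7's list, so v7 = H.
v3 and v4 between them cover only {I, L} — a naked pair. Remove those values from v5.
No further eliminations apply; v3 can still be any of I, L.

I, L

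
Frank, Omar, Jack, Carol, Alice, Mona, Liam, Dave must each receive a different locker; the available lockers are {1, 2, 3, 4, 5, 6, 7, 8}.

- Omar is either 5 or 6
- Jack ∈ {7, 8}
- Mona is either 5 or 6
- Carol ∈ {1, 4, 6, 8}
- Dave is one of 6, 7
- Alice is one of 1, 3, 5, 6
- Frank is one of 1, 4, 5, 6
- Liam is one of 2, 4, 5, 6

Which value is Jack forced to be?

The 8 variables draw from only 8 values {1, 2, 3, 4, 5, 6, 7, 8}, so each is used; only Liam can be 2, hence Liam = 2.
Among the 7 still-open variables, 3 fits only Alice (and all 7 values in {1, 3, 4, 5, 6, 7, 8} must be used), so Alice = 3.
Omar and Mona share exactly the 2 values {5, 6}; by pigeonhole those values go to them, so strike 5, 6 from Frank, Carol, Dave.
Dave must be 7 (only option left). Eliminate 7 elsewhere: Jack.
So Jack = 8.

8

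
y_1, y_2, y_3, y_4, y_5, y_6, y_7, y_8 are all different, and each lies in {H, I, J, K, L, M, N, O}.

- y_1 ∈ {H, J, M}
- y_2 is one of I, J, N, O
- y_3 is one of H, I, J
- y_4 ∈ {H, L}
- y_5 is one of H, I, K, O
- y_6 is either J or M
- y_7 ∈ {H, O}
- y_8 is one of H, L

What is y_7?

Among the 8 variables, K fits only y_5 (and all 8 values in {H, I, J, K, L, M, N, O} must be used), so y_5 = K.
The 7 still-open variables together cover exactly {H, I, J, L, M, N, O} — 7 values for 7 variables — and N appears only in y_2's list, so y_2 = N.
The 6 still-open variables together cover exactly {H, I, J, L, M, O} — 6 values for 6 variables — and I appears only in y_3's list, so y_3 = I.
The 5 still-open variables together cover exactly {H, J, L, M, O} — 5 values for 5 variables — and O appears only in y_7's list, so y_7 = O.

O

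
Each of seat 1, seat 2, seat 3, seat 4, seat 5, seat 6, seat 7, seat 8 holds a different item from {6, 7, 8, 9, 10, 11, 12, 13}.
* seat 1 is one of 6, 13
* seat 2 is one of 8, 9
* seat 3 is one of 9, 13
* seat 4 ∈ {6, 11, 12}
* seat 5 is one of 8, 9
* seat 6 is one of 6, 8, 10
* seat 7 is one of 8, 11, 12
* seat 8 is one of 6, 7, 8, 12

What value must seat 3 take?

13

Among the 8 variables, 7 fits only seat 8 (and all 8 values in {6, 7, 8, 9, 10, 11, 12, 13} must be used), so seat 8 = 7.
The 7 still-open variables together cover exactly {6, 8, 9, 10, 11, 12, 13} — 7 values for 7 variables — and 10 appears only in seat 6's list, so seat 6 = 10.
seat 2 and seat 5 between them cover only {8, 9} — a naked pair. Remove those values from seat 3, seat 7.
So seat 3 = 13.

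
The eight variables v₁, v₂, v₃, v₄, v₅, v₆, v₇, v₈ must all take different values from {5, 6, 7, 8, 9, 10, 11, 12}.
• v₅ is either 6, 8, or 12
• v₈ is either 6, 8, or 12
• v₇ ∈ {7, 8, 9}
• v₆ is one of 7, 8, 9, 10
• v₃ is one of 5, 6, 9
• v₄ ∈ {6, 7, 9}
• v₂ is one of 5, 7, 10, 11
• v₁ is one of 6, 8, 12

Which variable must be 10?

v₆

The 8 variables draw from only 8 values {5, 6, 7, 8, 9, 10, 11, 12}, so each is used; only v₂ can be 11, hence v₂ = 11.
Among the 7 still-open variables, 5 fits only v₃ (and all 7 values in {5, 6, 7, 8, 9, 10, 12} must be used), so v₃ = 5.
Among the 6 still-open variables, 10 fits only v₆ (and all 6 values in {6, 7, 8, 9, 10, 12} must be used), so v₆ = 10.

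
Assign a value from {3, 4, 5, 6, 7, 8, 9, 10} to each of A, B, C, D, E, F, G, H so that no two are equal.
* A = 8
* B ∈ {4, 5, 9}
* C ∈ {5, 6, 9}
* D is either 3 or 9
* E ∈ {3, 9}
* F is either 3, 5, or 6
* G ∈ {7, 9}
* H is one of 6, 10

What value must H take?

10

A has just one choice, so A = 8.
The 7 still-open variables draw from only 7 values {3, 4, 5, 6, 7, 9, 10}, so each is used; only B can be 4, hence B = 4.
Among the 6 still-open variables, 7 fits only G (and all 6 values in {3, 5, 6, 7, 9, 10} must be used), so G = 7.
The 5 still-open variables together cover exactly {3, 5, 6, 9, 10} — 5 values for 5 variables — and 10 appears only in H's list, so H = 10.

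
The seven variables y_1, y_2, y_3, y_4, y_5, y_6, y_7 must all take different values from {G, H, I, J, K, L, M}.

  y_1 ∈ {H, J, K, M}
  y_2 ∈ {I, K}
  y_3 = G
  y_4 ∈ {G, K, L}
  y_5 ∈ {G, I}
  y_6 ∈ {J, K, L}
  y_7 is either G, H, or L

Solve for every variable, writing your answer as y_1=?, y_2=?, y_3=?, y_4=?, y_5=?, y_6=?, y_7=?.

y_3 has just one choice, so y_3 = G. Eliminate G elsewhere: y_4, y_5, y_7.
y_5 has just one choice, so y_5 = I. Strike I from y_2.
y_2's domain is down to {K}, so y_2 = K. So y_1, y_4, y_6 can't be K.
y_4 has just one choice, so y_4 = L. Strike L from y_6, y_7.
y_6's domain is down to {J}, so y_6 = J. Eliminate J elsewhere: y_1.
That leaves y_7 = H. Strike H from y_1.
y_1 has just one choice, so y_1 = M.

y_1=M, y_2=K, y_3=G, y_4=L, y_5=I, y_6=J, y_7=H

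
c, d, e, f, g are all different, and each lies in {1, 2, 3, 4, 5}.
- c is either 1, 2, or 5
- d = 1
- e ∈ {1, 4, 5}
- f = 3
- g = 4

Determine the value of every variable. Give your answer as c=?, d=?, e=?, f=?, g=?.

d must be 1 (only option left). So c, e can't be 1.
f's domain is down to {3}, so f = 3.
g has just one choice, so g = 4. Eliminate 4 elsewhere: e.
That leaves e = 5. Eliminate 5 elsewhere: c.
c's domain is down to {2}, so c = 2.

c=2, d=1, e=5, f=3, g=4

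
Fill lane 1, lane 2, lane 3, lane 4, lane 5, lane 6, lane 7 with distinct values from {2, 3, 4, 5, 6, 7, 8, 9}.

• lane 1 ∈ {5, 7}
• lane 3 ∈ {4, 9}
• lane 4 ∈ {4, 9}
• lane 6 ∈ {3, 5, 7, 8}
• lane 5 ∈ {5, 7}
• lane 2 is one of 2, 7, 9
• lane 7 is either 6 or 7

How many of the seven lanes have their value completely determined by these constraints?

lane 1 and lane 5 between them cover only {5, 7} — a naked pair. Remove those values from lane 2, lane 6, lane 7.
That leaves lane 7 = 6.
lane 3 and lane 4 share exactly the 2 values {4, 9}; by pigeonhole those values go to them, so strike 4, 9 from lane 2.
lane 2's domain is down to {2}, so lane 2 = 2.
Determined: lane 2=2, lane 7=6. The other lanes each still have more than one consistent value. That makes 2.

2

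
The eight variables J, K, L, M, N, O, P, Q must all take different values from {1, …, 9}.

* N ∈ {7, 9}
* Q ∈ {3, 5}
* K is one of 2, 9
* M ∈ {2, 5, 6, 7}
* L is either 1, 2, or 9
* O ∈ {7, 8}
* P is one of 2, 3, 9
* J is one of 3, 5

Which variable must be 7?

N

The 8 variables together cover exactly {1, 2, 3, 5, 6, 7, 8, 9} — 8 values for 8 variables — and 1 appears only in L's list, so L = 1.
Among the 7 still-open variables, 6 fits only M (and all 7 values in {2, 3, 5, 6, 7, 8, 9} must be used), so M = 6.
The 6 still-open variables together cover exactly {2, 3, 5, 7, 8, 9} — 6 values for 6 variables — and 8 appears only in O's list, so O = 8.
The 5 still-open variables together cover exactly {2, 3, 5, 7, 9} — 5 values for 5 variables — and 7 appears only in N's list, so N = 7.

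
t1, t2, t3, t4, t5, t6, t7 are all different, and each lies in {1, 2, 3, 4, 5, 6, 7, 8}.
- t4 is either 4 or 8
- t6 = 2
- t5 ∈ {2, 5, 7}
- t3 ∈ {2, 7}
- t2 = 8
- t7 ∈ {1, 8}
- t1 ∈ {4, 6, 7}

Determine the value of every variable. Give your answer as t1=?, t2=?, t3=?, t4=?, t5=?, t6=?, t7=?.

t2's domain is down to {8}, so t2 = 8. Remove 8 from t4, t7.
t4's domain is down to {4}, so t4 = 4. Strike 4 from t1.
That leaves t6 = 2. Strike 2 from t3, t5.
t7's domain is down to {1}, so t7 = 1.
t3's domain is down to {7}, so t3 = 7. So t1, t5 can't be 7.
That leaves t5 = 5.
t1's domain is down to {6}, so t1 = 6.

t1=6, t2=8, t3=7, t4=4, t5=5, t6=2, t7=1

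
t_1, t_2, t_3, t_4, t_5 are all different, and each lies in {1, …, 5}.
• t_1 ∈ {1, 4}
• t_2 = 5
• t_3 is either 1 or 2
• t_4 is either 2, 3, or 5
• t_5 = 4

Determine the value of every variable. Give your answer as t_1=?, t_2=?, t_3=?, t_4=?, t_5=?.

t_1=1, t_2=5, t_3=2, t_4=3, t_5=4

t_2 has just one choice, so t_2 = 5. Remove 5 from t_4.
That leaves t_5 = 4. Eliminate 4 elsewhere: t_1.
t_1's domain is down to {1}, so t_1 = 1. So t_3 can't be 1.
t_3 must be 2 (only option left). So t_4 can't be 2.
t_4 must be 3 (only option left).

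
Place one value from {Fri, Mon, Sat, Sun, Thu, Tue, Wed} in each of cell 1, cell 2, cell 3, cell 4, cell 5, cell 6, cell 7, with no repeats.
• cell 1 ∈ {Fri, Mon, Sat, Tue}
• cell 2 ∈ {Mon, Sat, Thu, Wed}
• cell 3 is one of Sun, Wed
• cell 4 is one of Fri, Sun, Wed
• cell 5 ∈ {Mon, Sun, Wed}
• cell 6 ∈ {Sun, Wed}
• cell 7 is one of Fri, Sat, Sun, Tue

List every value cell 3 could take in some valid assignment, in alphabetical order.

The 7 variables together cover exactly {Fri, Mon, Sat, Sun, Thu, Tue, Wed} — 7 values for 7 variables — and Thu appears only in cell 2's list, so cell 2 = Thu.
cell 3 and cell 6 between them cover only {Sun, Wed} — a naked pair. Remove those values from cell 4, cell 5, cell 7.
cell 4's domain is down to {Fri}, so cell 4 = Fri. So cell 1, cell 7 can't be Fri.
That leaves cell 5 = Mon. Eliminate Mon elsewhere: cell 1.
No further eliminations apply; cell 3 can still be any of Sun, Wed.

Sun, Wed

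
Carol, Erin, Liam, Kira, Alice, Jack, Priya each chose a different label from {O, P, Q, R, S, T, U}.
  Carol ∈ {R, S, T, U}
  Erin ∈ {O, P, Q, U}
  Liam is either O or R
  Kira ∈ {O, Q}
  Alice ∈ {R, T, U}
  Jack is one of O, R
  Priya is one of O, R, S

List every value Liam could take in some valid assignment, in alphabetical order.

Among the 7 variables, P fits only Erin (and all 7 values in {O, P, Q, R, S, T, U} must be used), so Erin = P.
The 6 still-open variables draw from only 6 values {O, Q, R, S, T, U}, so each is used; only Kira can be Q, hence Kira = Q.
Liam and Jack between them cover only {O, R} — a naked pair. Remove those values from Carol, Alice, Priya.
Priya's domain is down to {S}, so Priya = S. Remove S from Carol.
No further eliminations apply; Liam can still be any of O, R.

O, R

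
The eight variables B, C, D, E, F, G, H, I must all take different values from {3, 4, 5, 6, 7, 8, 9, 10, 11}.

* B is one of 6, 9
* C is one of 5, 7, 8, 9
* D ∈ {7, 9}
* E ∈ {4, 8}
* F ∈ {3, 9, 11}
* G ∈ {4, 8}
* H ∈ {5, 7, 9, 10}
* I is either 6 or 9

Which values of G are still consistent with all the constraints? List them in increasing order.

4, 8

B and I share exactly the 2 values {6, 9}; by pigeonhole those values go to them, so strike 6, 9 from C, D, F, H.
D must be 7 (only option left). Strike 7 from C, H.
The 2 variables E and G are confined to {4, 8}, which locks those values in; drop them from C.
C's domain is down to {5}, so C = 5. So H can't be 5.
H must be 10 (only option left).
No further eliminations apply; G can still be any of 4, 8.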